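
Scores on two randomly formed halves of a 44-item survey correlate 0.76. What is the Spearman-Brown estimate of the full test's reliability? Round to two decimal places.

Apply the Spearman-Brown correction with n = 2:
r_full = 2r_hh / (1 + r_hh) = 2 × 0.76 / (1 + 0.76)
       = 1.5200 / 1.7600 = 0.8636

0.86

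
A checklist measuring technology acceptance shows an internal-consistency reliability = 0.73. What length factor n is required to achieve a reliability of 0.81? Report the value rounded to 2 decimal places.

n = 0.81(1 − 0.73) / [0.73(1 − 0.81)]
  = 0.2187 / 0.1387 = 1.5768

1.58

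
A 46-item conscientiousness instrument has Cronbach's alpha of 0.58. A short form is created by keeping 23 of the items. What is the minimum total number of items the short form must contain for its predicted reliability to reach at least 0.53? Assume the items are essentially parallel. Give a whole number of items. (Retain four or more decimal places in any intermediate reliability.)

Short-form reliability: n = 23/46 = 0.5000; r_23 = n·r/(1+(n−1)r) ≈ 0.4085
Length factor from the short form to reach 0.53: n' = 0.53(1 − 0.4085) / [0.4085(1 − 0.53)] ≈ 1.6328
Total items = 1.6328 × 23 = 37.55, rounded up to 38.

38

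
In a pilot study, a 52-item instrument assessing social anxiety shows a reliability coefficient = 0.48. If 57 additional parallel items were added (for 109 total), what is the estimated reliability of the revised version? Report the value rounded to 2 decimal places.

The new length is 109/52 = 2.0962 times the old.
r_new = (2.0962 × 0.48) / (1 + (2.0962 − 1) × 0.48)
r_new = 1.0062 / 1.5262 ≈ 0.6593

0.66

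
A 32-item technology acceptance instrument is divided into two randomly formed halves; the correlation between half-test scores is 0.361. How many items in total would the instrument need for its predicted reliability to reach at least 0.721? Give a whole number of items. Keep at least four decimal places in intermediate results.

Corrected full-test reliability: r_full = 2 × 0.361 / (1 + 0.361) ≈ 0.5305
n = r_tgt(1 − r_full) / [r_full(1 − r_tgt)] = 0.721 × 0.4695 / (0.5305 × 0.279) ≈ 2.2871
Required items = 2.2871 × 32 = 73.19, so 74 items.

74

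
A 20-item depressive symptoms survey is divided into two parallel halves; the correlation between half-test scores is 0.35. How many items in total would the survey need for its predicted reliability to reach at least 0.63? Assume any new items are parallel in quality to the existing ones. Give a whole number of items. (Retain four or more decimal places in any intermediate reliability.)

r_full = 2(0.35)/(1 + 0.35) = 0.5185
Solve Spearman-Brown for n: n = 0.63(1 − 0.5185) / [0.5185(1 − 0.63)] = 1.5812
Items = 1.5812 × 20 ≈ 31.62 → 32

32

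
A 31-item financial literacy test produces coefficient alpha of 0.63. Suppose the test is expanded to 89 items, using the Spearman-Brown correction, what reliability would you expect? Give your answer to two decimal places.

0.83

n = 89/31 = 2.871
r_new = (2.871 × 0.63) / (1 + (2.871 − 1) × 0.63)
     = 1.8087 / 2.1787 = 0.8302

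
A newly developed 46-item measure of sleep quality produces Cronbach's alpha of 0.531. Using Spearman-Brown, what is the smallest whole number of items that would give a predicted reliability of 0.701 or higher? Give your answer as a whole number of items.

Invert Spearman-Brown to solve for n:
n = r_target (1 − r_old) / [ r_old (1 − r_target) ]
n = [0.701 × 0.469] / [0.531 × 0.299]
  = 0.328769 / 0.158769 = 2.0707
2.0707 × 46 = 95.25 → 96 items

96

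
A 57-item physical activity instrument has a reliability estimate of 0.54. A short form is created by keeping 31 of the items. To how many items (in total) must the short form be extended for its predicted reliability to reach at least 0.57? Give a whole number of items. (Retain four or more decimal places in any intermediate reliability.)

65

First, r for the 31-item form: n = 31/57 = 0.5439, so r_31 = 0.5439·0.54/(1 + (0.5439 − 1)·0.54) = 0.3897
Length factor from the short form to reach 0.57: n' = 0.57(1 − 0.3897) / [0.3897(1 − 0.57)] ≈ 2.0760
Total items = 2.0760 × 31 = 64.36, rounded up to 65.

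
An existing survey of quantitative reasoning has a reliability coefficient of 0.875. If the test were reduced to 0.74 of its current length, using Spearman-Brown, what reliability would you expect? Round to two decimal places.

Spearman-Brown: r_new = n·r / (1 + (n − 1)·r)
r_new = 0.74·0.875 / [1 + (0.74 − 1)·0.875]
     = 0.6475 / 0.7725 = 0.8382

0.84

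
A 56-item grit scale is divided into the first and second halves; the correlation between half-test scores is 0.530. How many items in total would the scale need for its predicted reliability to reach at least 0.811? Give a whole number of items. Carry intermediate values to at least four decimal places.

107

r_full = 2(0.530)/(1 + 0.530) = 0.6928
n = r_tgt(1 − r_full) / [r_full(1 − r_tgt)] = 0.811 × 0.3072 / (0.6928 × 0.189) ≈ 1.9027
Required items = 1.9027 × 56 = 106.55, so 107 items.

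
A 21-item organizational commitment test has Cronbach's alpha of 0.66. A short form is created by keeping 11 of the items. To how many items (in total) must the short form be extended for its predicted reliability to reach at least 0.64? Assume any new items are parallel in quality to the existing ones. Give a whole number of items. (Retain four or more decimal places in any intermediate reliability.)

20

First, r for the 11-item form: n = 11/21 = 0.5238, so r_11 = 0.5238·0.66/(1 + (0.5238 − 1)·0.66) = 0.5042
Then solve for n' with r_old = 0.5042, r_target = 0.64: n' = 0.64(1 − 0.5042)/[0.5042(1 − 0.64)] = 1.7482
Items = 1.7482 × 11 ≈ 19.23 → 20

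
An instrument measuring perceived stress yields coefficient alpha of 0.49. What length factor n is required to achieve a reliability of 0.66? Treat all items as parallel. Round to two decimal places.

Rearranging the Spearman-Brown formula for n,
n = r_target (1 − r_old) / [ r_old (1 − r_target) ]
n = 0.66(1 − 0.49) / [0.49(1 − 0.66)]
n = 0.3366 / 0.1666 ≈ 2.0204

2.02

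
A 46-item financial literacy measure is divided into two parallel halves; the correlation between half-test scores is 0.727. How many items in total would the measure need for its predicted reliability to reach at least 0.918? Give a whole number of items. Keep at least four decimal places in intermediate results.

r_full = 2(0.727)/(1 + 0.727) = 0.8419
Solve Spearman-Brown for n: n = 0.918(1 − 0.8419) / [0.8419(1 − 0.918)] = 2.1023
Required items = 2.1023 × 46 = 96.71, so 97 items.

97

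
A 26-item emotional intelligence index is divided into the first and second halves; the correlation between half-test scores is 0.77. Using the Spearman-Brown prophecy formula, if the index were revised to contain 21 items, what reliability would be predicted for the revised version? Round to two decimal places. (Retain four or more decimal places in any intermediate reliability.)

First correct the split-half correlation to full-test reliability: r_full = 2 × 0.77 / (1 + 0.77) ≈ 0.8701
Length factor from 26 to 21 items: n = 21/26 = 0.8077
r_new = n·r_full / (1 + (n − 1)·r_full) = 0.7028 / 0.8327 ≈ 0.8440

0.84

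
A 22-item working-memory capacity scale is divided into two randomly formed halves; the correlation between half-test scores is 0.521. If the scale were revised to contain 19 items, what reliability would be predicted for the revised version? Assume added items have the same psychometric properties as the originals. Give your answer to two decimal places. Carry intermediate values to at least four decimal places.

0.65

First correct the split-half correlation to full-test reliability: r_full = 2 × 0.521 / (1 + 0.521) ≈ 0.6851
Length factor from 22 to 19 items: n = 19/22 = 0.8636
r_new = n·r_full / (1 + (n − 1)·r_full) = 0.5917 / 0.9066 ≈ 0.6527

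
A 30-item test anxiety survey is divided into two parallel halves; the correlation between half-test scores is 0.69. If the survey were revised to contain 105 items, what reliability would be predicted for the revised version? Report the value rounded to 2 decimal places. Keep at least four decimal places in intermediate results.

0.94

Full-test reliability from the split-half r: r_full = 2(0.69)/(1 + 0.69) = 0.8166
Then adjust to 105 items: n = 105/30 = 3.5000
r_new = n·r_full / (1 + (n − 1)·r_full) = 2.8581 / 3.0415 ≈ 0.9397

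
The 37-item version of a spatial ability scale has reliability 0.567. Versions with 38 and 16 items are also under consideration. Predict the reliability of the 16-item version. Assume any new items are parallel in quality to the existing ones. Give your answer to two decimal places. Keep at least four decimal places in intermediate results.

0.36

Only the ratio of lengths matters: n = 16/37 = 0.4324
r_{16} = n·r / (1 + (n − 1)·r) = 0.2452 / 0.6782 ≈ 0.3615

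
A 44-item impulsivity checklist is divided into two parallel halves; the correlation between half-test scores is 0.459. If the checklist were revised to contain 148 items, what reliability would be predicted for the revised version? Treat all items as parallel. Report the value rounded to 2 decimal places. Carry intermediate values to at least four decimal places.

0.85

Spearman-Brown correction (n = 2): r_full = 2·0.459/(1 + 0.459) = 0.6292
Then adjust to 148 items: n = 148/44 = 3.3636
r_new = n·r_full / (1 + (n − 1)·r_full) = 2.1164 / 2.4872 ≈ 0.8509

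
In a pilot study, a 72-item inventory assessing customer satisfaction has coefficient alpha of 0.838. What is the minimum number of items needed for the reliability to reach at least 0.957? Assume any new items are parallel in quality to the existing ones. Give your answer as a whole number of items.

n = 0.957(1 − 0.838) / [0.838(1 − 0.957)]
  = 0.155034 / 0.036034 = 4.3024
So the test needs 4.3024 × 72 ≈ 309.77 items; rounding up, 310.

310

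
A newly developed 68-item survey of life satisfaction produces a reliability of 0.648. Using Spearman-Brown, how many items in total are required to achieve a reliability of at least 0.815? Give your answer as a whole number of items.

n = [0.815 × 0.352] / [0.648 × 0.185]
n = 0.286880 / 0.119880 ≈ 2.3931
2.3931 × 68 = 162.73 → 163 items

163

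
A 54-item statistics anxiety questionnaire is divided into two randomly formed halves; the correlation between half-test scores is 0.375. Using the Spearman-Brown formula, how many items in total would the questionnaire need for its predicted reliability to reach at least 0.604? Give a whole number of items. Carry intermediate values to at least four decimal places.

r_full = 2(0.375)/(1 + 0.375) = 0.5455
n = r_tgt(1 − r_full) / [r_full(1 − r_tgt)] = 0.604 × 0.4545 / (0.5455 × 0.396) ≈ 1.2708
Required items = 1.2708 × 54 = 68.62, so 69 items.

69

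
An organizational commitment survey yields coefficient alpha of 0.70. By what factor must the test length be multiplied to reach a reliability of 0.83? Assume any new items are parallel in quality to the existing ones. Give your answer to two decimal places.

Invert Spearman-Brown to solve for n:
n = r*(1 − r) / [ r (1 − r*) ]
n = 0.83(1 − 0.70) / [0.70(1 − 0.83)]
n = 0.2490 / 0.1190 ≈ 2.0924

2.09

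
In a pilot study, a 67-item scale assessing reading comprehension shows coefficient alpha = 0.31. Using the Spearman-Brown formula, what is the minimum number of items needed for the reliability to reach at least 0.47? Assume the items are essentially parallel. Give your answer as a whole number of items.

Invert Spearman-Brown to solve for n:
n = r*(1 − r) / [ r (1 − r*) ]
n = [0.47 × 0.69] / [0.31 × 0.53]
  = 0.3243 / 0.1643 = 1.9738
1.9738 × 67 = 132.24 → 133 items

133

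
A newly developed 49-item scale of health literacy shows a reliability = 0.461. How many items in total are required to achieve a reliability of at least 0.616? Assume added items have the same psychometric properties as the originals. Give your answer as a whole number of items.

92

n = 0.616(1 − 0.461) / [0.461(1 − 0.616)]
n = 0.332024 / 0.177024 ≈ 1.8756
Items needed = n × 49 = 1.8756 × 49 ≈ 91.90 → round up to 92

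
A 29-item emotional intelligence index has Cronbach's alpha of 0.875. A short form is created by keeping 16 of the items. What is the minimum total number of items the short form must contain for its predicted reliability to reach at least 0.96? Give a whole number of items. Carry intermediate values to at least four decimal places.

Short-form reliability: n = 16/29 = 0.5517; r_16 = n·r/(1+(n−1)r) ≈ 0.7943
Length factor from the short form to reach 0.96: n' = 0.96(1 − 0.7943) / [0.7943(1 − 0.96)] ≈ 6.2153
Items = 6.2153 × 16 ≈ 99.44 → 100

100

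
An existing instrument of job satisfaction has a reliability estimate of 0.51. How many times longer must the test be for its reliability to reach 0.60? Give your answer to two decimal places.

1.44

Invert Spearman-Brown to solve for n:
n = r_target (1 − r_old) / [ r_old (1 − r_target) ]
n = 0.60(1 − 0.51) / [0.51(1 − 0.60)]
  = 0.2940 / 0.2040 = 1.4412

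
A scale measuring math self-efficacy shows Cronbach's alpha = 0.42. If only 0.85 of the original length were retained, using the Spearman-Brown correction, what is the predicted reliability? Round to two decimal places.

Spearman-Brown: r_new = n·r / (1 + (n − 1)·r)
r_new = 0.85·0.42 / [1 + (0.85 − 1)·0.42]
r_new = 0.3570 / 0.9370 ≈ 0.3810

0.38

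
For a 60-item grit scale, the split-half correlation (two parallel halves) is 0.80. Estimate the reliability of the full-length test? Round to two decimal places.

Each half is half the length of the full test, so the full test is n = 2 times a half.
r_full = 2r_hh / (1 + r_hh) = 2 × 0.80 / (1 + 0.80)
r_full = 1.6000 / 1.8000 ≈ 0.8889

0.89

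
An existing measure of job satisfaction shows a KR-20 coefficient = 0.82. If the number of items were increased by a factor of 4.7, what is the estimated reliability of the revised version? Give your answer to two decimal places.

0.96

By Spearman-Brown, r_new = n r / (1 + (n − 1) r).
r_new = (4.7 × 0.82) / (1 + (4.7 − 1) × 0.82)
r_new = 3.8540 / 4.0340 ≈ 0.9554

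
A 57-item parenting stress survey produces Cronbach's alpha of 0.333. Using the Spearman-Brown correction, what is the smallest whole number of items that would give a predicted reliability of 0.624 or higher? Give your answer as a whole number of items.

190

n = 0.624 × (1 − 0.333) / [ 0.333 × (1 − 0.624) ]
n = 0.416208 / 0.125208 ≈ 3.3241
So the test needs 3.3241 × 57 ≈ 189.47 items; rounding up, 190.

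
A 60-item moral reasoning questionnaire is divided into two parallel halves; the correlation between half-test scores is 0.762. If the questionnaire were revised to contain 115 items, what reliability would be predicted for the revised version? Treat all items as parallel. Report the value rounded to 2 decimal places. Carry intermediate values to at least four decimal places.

0.92

Full-test reliability from the split-half r: r_full = 2(0.762)/(1 + 0.762) = 0.8649
Length factor from 60 to 115 items: n = 115/60 = 1.9167
r_new = n·r_full / (1 + (n − 1)·r_full) = 1.6578 / 1.7929 ≈ 0.9246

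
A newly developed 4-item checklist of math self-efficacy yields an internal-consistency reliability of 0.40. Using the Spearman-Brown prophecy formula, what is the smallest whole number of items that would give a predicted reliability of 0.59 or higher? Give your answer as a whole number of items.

Invert Spearman-Brown to solve for n:
n = r*(1 − r) / [ r (1 − r*) ]
n = [0.59 × 0.60] / [0.40 × 0.41]
  = 0.3540 / 0.1640 = 2.1585
So the test needs 2.1585 × 4 ≈ 8.63 items; rounding up, 9.

9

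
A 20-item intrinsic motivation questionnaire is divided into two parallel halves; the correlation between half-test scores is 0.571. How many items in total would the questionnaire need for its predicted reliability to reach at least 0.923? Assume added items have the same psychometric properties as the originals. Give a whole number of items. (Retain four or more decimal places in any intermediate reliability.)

r_full = 2(0.571)/(1 + 0.571) = 0.7269
Solve Spearman-Brown for n: n = 0.923(1 − 0.7269) / [0.7269(1 − 0.923)] = 4.5036
Items = 4.5036 × 20 ≈ 90.07 → 91

91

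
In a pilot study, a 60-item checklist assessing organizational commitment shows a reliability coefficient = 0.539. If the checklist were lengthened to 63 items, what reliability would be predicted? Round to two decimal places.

The new length is 63/60 = 1.05 times the old.
r_new = (1.05 × 0.539) / (1 + (1.05 − 1) × 0.539)
r_new = 0.5660 / 1.0270 ≈ 0.5511

0.55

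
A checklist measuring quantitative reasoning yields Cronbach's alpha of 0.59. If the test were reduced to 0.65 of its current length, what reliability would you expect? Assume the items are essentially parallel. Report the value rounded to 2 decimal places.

0.48

r_new = (0.65 × 0.59) / (1 + (0.65 − 1) × 0.59)
     = 0.3835 / 0.7935 = 0.4833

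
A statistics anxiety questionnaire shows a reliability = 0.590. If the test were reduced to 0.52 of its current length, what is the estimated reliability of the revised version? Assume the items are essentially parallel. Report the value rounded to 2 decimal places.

r_new = (0.52 × 0.590) / (1 + (0.52 − 1) × 0.590)
r_new = 0.3068 / 0.7168 ≈ 0.4280

0.43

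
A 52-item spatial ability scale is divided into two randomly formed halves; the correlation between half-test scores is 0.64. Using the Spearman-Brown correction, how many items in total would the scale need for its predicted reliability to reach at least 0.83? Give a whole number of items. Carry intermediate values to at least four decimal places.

Corrected full-test reliability: r_full = 2 × 0.64 / (1 + 0.64) ≈ 0.7805
Solve Spearman-Brown for n: n = 0.83(1 − 0.7805) / [0.7805(1 − 0.83)] = 1.3731
Required items = 1.3731 × 52 = 71.40, so 72 items.

72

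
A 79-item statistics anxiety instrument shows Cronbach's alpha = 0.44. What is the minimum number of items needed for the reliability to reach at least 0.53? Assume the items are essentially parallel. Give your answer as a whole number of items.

Spearman-Brown solved for the length factor n:
n = r*(1 − r) / [ r (1 − r*) ]
n = 0.53(1 − 0.44) / [0.44(1 − 0.53)]
n = 0.2968 / 0.2068 ≈ 1.4352
1.4352 × 79 = 113.38 → 114 items

114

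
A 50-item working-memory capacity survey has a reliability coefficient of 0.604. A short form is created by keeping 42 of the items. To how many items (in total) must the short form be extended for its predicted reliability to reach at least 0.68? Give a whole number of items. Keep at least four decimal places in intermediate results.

Short-form reliability: n = 42/50 = 0.8400; r_42 = n·r/(1+(n−1)r) ≈ 0.5616
Length factor from the short form to reach 0.68: n' = 0.68(1 − 0.5616) / [0.5616(1 − 0.68)] ≈ 1.6588
Items = 1.6588 × 42 ≈ 69.67 → 70

70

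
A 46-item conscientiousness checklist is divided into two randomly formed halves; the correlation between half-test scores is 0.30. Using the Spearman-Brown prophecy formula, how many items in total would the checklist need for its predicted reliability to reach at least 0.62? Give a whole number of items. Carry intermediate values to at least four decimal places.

88

Corrected full-test reliability: r_full = 2 × 0.30 / (1 + 0.30) ≈ 0.4615
n = r_tgt(1 − r_full) / [r_full(1 − r_tgt)] = 0.62 × 0.5385 / (0.4615 × 0.38) ≈ 1.9038
Items = 1.9038 × 46 ≈ 87.57 → 88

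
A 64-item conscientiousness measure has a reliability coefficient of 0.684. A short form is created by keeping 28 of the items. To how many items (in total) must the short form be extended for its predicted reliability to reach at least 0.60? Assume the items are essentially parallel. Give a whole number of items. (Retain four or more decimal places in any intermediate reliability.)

First, r for the 28-item form: n = 28/64 = 0.4375, so r_28 = 0.4375·0.684/(1 + (0.4375 − 1)·0.684) = 0.4864
Length factor from the short form to reach 0.60: n' = 0.60(1 − 0.4864) / [0.4864(1 − 0.60)] ≈ 1.5839
Items = 1.5839 × 28 ≈ 44.35 → 45

45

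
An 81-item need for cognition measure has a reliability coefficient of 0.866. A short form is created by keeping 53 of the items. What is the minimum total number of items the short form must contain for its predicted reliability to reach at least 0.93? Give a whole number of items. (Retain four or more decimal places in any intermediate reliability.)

167

First, r for the 53-item form: n = 53/81 = 0.6543, so r_53 = 0.6543·0.866/(1 + (0.6543 − 1)·0.866) = 0.8087
Then solve for n' with r_old = 0.8087, r_target = 0.93: n' = 0.93(1 − 0.8087)/[0.8087(1 − 0.93)] = 3.1428
Items = 3.1428 × 53 ≈ 166.57 → 167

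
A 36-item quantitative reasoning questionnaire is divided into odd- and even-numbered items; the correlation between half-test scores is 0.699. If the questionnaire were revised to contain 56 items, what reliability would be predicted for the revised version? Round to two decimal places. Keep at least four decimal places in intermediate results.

0.88

First correct the split-half correlation to full-test reliability: r_full = 2 × 0.699 / (1 + 0.699) ≈ 0.8228
Length factor from 36 to 56 items: n = 56/36 = 1.5556
r_new = n·r_full / (1 + (n − 1)·r_full) = 1.2799 / 1.4571 ≈ 0.8784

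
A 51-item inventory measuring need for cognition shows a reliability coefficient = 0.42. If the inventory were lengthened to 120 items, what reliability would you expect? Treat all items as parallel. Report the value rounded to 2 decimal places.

The new length is 120/51 = 2.3529 times the old.
By Spearman-Brown, r_new = n r / (1 + (n − 1) r).
r_new = 2.3529·0.42 / [1 + (2.3529 − 1)·0.42]
r_new = 0.9882 / 1.5682 ≈ 0.6301

0.63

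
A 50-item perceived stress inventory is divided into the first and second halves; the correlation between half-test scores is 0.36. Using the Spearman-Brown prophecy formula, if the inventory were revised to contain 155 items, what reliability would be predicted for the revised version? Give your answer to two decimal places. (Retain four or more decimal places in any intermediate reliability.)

Spearman-Brown correction (n = 2): r_full = 2·0.36/(1 + 0.36) = 0.5294
Then adjust to 155 items: n = 155/50 = 3.1000
r_new = n·r_full / (1 + (n − 1)·r_full) = 1.6411 / 2.1117 ≈ 0.7771

0.78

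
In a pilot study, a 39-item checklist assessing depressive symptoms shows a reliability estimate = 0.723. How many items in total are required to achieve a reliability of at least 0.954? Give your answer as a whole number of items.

310

Invert Spearman-Brown to solve for n:
n = r*(1 − r) / [ r (1 − r*) ]
n = 0.954(1 − 0.723) / [0.723(1 − 0.954)]
  = 0.264258 / 0.033258 = 7.9457
Items needed = n × 39 = 7.9457 × 39 ≈ 309.88 → round up to 310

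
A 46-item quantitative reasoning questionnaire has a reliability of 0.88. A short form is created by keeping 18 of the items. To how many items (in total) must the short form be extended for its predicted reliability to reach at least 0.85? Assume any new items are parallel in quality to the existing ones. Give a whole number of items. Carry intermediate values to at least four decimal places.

First, r for the 18-item form: n = 18/46 = 0.3913, so r_18 = 0.3913·0.88/(1 + (0.3913 − 1)·0.88) = 0.7416
Then solve for n' with r_old = 0.7416, r_target = 0.85: n' = 0.85(1 − 0.7416)/[0.7416(1 − 0.85)] = 1.9745
Total items = 1.9745 × 18 = 35.54, rounded up to 36.

36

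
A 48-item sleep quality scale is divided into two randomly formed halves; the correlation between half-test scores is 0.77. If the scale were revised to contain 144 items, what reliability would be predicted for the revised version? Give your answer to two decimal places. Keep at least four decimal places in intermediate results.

Full-test reliability from the split-half r: r_full = 2(0.77)/(1 + 0.77) = 0.8701
Then adjust to 144 items: n = 144/48 = 3.0000
r_new = n·r_full / (1 + (n − 1)·r_full) = 2.6103 / 2.7402 ≈ 0.9526

0.95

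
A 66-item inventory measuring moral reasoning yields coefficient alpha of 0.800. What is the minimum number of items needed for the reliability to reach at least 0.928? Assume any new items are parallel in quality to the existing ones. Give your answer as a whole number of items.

213

Spearman-Brown solved for the length factor n:
n = r_target (1 − r_old) / [ r_old (1 − r_target) ]
n = 0.928 × (1 − 0.800) / [ 0.800 × (1 − 0.928) ]
n = 0.185600 / 0.057600 ≈ 3.2222
Items needed = n × 66 = 3.2222 × 66 ≈ 212.67 → round up to 213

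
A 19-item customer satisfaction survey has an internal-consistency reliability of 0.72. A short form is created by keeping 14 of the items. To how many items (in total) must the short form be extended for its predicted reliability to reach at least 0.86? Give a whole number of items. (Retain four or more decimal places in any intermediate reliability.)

46

First, r for the 14-item form: n = 14/19 = 0.7368, so r_14 = 0.7368·0.72/(1 + (0.7368 − 1)·0.72) = 0.6545
Then solve for n' with r_old = 0.6545, r_target = 0.86: n' = 0.86(1 − 0.6545)/[0.6545(1 − 0.86)] = 3.2427
Total items = 3.2427 × 14 = 45.40, rounded up to 46.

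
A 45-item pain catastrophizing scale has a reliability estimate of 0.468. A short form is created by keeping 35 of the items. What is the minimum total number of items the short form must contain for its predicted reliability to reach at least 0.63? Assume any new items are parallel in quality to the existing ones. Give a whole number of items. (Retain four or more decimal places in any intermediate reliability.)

Short-form reliability: n = 35/45 = 0.7778; r_35 = n·r/(1+(n−1)r) ≈ 0.4063
Length factor from the short form to reach 0.63: n' = 0.63(1 − 0.4063) / [0.4063(1 − 0.63)] ≈ 2.4880
Total items = 2.4880 × 35 = 87.08, rounded up to 88.

88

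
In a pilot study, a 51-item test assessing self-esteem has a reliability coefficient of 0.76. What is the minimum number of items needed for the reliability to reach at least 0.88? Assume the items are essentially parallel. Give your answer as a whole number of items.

Spearman-Brown solved for the length factor n:
n = r_target (1 − r_old) / [ r_old (1 − r_target) ]
n = 0.88(1 − 0.76) / [0.76(1 − 0.88)]
n = 0.2112 / 0.0912 ≈ 2.3158
Items needed = n × 51 = 2.3158 × 51 ≈ 118.11 → round up to 119

119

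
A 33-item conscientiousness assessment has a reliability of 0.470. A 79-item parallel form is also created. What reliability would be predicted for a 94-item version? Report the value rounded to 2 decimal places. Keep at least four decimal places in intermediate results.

The 79-item form is not needed; work directly from the 33-item form with n = 94/33 = 2.8485.
r_{94} = n·r / (1 + (n − 1)·r) = 1.3388 / 1.8688 ≈ 0.7164

0.72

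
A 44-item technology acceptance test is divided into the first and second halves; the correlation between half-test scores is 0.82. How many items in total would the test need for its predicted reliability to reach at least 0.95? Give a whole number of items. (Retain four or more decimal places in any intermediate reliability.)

Corrected full-test reliability: r_full = 2 × 0.82 / (1 + 0.82) ≈ 0.9011
Solve Spearman-Brown for n: n = 0.95(1 − 0.9011) / [0.9011(1 − 0.95)] = 2.0853
Required items = 2.0853 × 44 = 91.75, so 92 items.

92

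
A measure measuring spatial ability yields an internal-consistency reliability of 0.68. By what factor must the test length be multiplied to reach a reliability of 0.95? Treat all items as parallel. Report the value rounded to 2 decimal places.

Invert Spearman-Brown to solve for n:
n = r*(1 − r) / [ r (1 − r*) ]
n = [0.95 × 0.32] / [0.68 × 0.05]
  = 0.3040 / 0.0340 = 8.9412

8.94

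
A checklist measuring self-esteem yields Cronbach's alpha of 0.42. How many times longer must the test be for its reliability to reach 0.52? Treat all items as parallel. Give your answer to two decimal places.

1.50

Spearman-Brown solved for the length factor n:
n = r*(1 − r) / [ r (1 − r*) ]
n = [0.52 × 0.58] / [0.42 × 0.48]
  = 0.3016 / 0.2016 = 1.4960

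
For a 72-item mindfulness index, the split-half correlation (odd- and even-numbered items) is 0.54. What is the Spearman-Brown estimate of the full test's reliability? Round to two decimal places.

0.70

Apply the Spearman-Brown correction with n = 2:
r_full = 2(0.54) / (1 + 0.54)
r_full = 1.0800 / 1.5400 ≈ 0.7013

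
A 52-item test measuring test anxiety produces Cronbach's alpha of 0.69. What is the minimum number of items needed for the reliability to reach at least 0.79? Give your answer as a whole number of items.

88

Invert Spearman-Brown to solve for n:
n = r_target (1 − r_old) / [ r_old (1 − r_target) ]
n = 0.79(1 − 0.69) / [0.69(1 − 0.79)]
n = 0.2449 / 0.1449 ≈ 1.6901
So the test needs 1.6901 × 52 ≈ 87.89 items; rounding up, 88.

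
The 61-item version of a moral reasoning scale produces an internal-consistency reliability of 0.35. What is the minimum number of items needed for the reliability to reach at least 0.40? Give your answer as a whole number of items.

76

Invert Spearman-Brown to solve for n:
n = r*(1 − r) / [ r (1 − r*) ]
n = [0.40 × 0.65] / [0.35 × 0.60]
n = 0.2600 / 0.2100 ≈ 1.2381
So the test needs 1.2381 × 61 ≈ 75.52 items; rounding up, 76.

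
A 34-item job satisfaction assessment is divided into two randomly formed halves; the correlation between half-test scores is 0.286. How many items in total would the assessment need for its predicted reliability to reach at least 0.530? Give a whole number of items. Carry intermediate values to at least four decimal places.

r_full = 2(0.286)/(1 + 0.286) = 0.4448
Solve Spearman-Brown for n: n = 0.530(1 − 0.4448) / [0.4448(1 − 0.530)] = 1.4075
Items = 1.4075 × 34 ≈ 47.85 → 48

48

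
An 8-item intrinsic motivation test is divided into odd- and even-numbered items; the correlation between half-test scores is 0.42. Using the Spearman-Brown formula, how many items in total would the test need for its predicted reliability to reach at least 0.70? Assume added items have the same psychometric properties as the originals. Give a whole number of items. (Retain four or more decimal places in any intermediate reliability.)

r_full = 2(0.42)/(1 + 0.42) = 0.5915
Solve Spearman-Brown for n: n = 0.70(1 − 0.5915) / [0.5915(1 − 0.70)] = 1.6114
Items = 1.6114 × 8 ≈ 12.89 → 13

13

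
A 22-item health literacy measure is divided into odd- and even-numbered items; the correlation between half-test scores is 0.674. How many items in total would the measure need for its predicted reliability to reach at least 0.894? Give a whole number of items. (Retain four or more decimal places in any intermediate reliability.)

r_full = 2(0.674)/(1 + 0.674) = 0.8053
Solve Spearman-Brown for n: n = 0.894(1 − 0.8053) / [0.8053(1 − 0.894)] = 2.0391
Items = 2.0391 × 22 ≈ 44.86 → 45

45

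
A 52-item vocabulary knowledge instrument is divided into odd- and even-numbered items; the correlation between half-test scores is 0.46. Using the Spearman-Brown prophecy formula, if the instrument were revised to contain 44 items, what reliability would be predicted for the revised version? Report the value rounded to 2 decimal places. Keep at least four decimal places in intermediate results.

Full-test reliability from the split-half r: r_full = 2(0.46)/(1 + 0.46) = 0.6301
Then adjust to 44 items: n = 44/52 = 0.8462
r_new = n·r_full / (1 + (n − 1)·r_full) = 0.5332 / 0.9031 ≈ 0.5904

0.59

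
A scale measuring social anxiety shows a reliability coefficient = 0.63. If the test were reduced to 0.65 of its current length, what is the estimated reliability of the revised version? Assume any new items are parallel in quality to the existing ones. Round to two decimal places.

0.53

Apply the Spearman-Brown prophecy formula, r' = nr / [1 + (n − 1)r]:
r_new = 0.65·0.63 / [1 + (0.65 − 1)·0.63]
r_new = 0.4095 / 0.7795 ≈ 0.5253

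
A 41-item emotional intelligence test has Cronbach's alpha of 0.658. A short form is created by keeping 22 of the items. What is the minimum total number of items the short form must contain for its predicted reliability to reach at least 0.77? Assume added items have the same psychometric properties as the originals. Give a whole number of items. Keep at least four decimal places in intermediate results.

Short-form reliability: n = 22/41 = 0.5366; r_22 = n·r/(1+(n−1)r) ≈ 0.5080
Length factor from the short form to reach 0.77: n' = 0.77(1 − 0.5080) / [0.5080(1 − 0.77)] ≈ 3.2424
Items = 3.2424 × 22 ≈ 71.33 → 72

72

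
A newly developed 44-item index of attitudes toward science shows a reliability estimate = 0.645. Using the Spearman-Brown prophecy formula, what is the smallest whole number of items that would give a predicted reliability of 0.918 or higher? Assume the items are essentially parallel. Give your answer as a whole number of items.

n = 0.918 × (1 − 0.645) / [ 0.645 × (1 − 0.918) ]
  = 0.325890 / 0.052890 = 6.1617
Items needed = n × 44 = 6.1617 × 44 ≈ 271.11 → round up to 272

272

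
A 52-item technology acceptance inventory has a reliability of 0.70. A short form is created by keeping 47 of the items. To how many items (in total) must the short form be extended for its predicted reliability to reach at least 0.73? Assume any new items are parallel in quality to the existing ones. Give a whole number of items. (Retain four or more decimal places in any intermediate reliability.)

First, r for the 47-item form: n = 47/52 = 0.9038, so r_47 = 0.9038·0.70/(1 + (0.9038 − 1)·0.70) = 0.6783
Then solve for n' with r_old = 0.6783, r_target = 0.73: n' = 0.73(1 − 0.6783)/[0.6783(1 − 0.73)] = 1.2823
Total items = 1.2823 × 47 = 60.27, rounded up to 61.

61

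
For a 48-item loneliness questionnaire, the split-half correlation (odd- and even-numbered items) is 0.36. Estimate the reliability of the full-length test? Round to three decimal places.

0.529

The full test is twice the length of either half (n = 2).
r_full = 2r_hh / (1 + r_hh) = 2 × 0.36 / (1 + 0.36)
       = 0.7200 / 1.3600 = 0.5294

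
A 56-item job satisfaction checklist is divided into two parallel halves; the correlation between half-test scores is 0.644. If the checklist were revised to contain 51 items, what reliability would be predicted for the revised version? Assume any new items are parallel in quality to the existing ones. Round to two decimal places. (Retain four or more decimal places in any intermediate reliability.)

First correct the split-half correlation to full-test reliability: r_full = 2 × 0.644 / (1 + 0.644) ≈ 0.7835
Then adjust to 51 items: n = 51/56 = 0.9107
r_new = n·r_full / (1 + (n − 1)·r_full) = 0.7135 / 0.9300 ≈ 0.7672

0.77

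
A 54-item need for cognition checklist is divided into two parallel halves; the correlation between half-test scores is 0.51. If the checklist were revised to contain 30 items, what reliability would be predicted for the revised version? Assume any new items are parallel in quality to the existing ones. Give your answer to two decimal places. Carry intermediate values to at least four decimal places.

0.54

First correct the split-half correlation to full-test reliability: r_full = 2 × 0.51 / (1 + 0.51) ≈ 0.6755
Then adjust to 30 items: n = 30/54 = 0.5556
r_new = n·r_full / (1 + (n − 1)·r_full) = 0.3753 / 0.6998 ≈ 0.5363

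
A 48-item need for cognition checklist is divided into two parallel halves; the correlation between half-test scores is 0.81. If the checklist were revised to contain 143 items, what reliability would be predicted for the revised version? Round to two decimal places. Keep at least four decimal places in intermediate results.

Full-test reliability from the split-half r: r_full = 2(0.81)/(1 + 0.81) = 0.8950
Length factor from 48 to 143 items: n = 143/48 = 2.9792
r_new = n·r_full / (1 + (n − 1)·r_full) = 2.6664 / 2.7714 ≈ 0.9621

0.96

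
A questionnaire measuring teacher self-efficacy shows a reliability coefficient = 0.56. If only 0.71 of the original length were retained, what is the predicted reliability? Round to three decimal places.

Apply the Spearman-Brown prophecy formula, r' = nr / [1 + (n − 1)r]:
r_new = (0.71 × 0.56) / (1 + (0.71 − 1) × 0.56)
     = 0.3976 / 0.8376 = 0.4747

0.475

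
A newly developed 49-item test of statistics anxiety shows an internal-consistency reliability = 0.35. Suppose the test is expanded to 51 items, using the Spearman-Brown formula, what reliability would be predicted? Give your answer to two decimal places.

The new length is 51/49 = 1.0408 times the old.
r_new = 1.0408·0.35 / [1 + (1.0408 − 1)·0.35]
     = 0.3643 / 1.0143 = 0.3592

0.36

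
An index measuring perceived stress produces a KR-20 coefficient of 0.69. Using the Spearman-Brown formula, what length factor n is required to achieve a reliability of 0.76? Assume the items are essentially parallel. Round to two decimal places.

1.42

Invert Spearman-Brown to solve for n:
n = r*(1 − r) / [ r (1 − r*) ]
n = 0.76 × (1 − 0.69) / [ 0.69 × (1 − 0.76) ]
  = 0.2356 / 0.1656 = 1.4227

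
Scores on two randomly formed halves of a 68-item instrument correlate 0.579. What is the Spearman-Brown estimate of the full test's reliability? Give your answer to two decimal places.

Apply the Spearman-Brown correction with n = 2:
r_full = 2(0.579) / (1 + 0.579)
r_full = 1.1580 / 1.5790 ≈ 0.7334

0.73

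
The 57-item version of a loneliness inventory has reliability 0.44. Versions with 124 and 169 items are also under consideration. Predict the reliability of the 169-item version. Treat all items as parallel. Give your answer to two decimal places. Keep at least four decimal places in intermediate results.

0.70

Only the ratio of lengths matters: n = 169/57 = 2.9649
r_{169} = n·r / (1 + (n − 1)·r) = 1.3046 / 1.8646 ≈ 0.6997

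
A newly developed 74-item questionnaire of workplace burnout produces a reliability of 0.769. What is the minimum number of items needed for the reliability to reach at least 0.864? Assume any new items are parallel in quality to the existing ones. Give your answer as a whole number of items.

142

n = 0.864 × (1 − 0.769) / [ 0.769 × (1 − 0.864) ]
n = 0.199584 / 0.104584 ≈ 1.9084
So the test needs 1.9084 × 74 ≈ 141.22 items; rounding up, 142.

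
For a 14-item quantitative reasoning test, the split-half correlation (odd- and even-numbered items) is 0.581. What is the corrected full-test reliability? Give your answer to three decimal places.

0.735

Each half is half the length of the full test, so the full test is n = 2 times a half.
r_full = 2(0.581) / (1 + 0.581)
       = 1.1620 / 1.5810 = 0.7350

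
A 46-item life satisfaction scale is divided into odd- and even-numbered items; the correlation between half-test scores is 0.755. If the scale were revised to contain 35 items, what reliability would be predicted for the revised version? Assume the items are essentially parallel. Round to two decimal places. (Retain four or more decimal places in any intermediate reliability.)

0.82

First correct the split-half correlation to full-test reliability: r_full = 2 × 0.755 / (1 + 0.755) ≈ 0.8604
Then adjust to 35 items: n = 35/46 = 0.7609
r_new = n·r_full / (1 + (n − 1)·r_full) = 0.6547 / 0.7943 ≈ 0.8242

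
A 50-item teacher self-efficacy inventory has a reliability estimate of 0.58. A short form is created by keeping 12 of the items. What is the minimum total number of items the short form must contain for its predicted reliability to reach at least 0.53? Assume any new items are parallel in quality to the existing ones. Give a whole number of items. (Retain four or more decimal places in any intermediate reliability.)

41

First, r for the 12-item form: n = 12/50 = 0.2400, so r_12 = 0.2400·0.58/(1 + (0.2400 − 1)·0.58) = 0.2489
Length factor from the short form to reach 0.53: n' = 0.53(1 − 0.2489) / [0.2489(1 − 0.53)] ≈ 3.4029
Items = 3.4029 × 12 ≈ 40.83 → 41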